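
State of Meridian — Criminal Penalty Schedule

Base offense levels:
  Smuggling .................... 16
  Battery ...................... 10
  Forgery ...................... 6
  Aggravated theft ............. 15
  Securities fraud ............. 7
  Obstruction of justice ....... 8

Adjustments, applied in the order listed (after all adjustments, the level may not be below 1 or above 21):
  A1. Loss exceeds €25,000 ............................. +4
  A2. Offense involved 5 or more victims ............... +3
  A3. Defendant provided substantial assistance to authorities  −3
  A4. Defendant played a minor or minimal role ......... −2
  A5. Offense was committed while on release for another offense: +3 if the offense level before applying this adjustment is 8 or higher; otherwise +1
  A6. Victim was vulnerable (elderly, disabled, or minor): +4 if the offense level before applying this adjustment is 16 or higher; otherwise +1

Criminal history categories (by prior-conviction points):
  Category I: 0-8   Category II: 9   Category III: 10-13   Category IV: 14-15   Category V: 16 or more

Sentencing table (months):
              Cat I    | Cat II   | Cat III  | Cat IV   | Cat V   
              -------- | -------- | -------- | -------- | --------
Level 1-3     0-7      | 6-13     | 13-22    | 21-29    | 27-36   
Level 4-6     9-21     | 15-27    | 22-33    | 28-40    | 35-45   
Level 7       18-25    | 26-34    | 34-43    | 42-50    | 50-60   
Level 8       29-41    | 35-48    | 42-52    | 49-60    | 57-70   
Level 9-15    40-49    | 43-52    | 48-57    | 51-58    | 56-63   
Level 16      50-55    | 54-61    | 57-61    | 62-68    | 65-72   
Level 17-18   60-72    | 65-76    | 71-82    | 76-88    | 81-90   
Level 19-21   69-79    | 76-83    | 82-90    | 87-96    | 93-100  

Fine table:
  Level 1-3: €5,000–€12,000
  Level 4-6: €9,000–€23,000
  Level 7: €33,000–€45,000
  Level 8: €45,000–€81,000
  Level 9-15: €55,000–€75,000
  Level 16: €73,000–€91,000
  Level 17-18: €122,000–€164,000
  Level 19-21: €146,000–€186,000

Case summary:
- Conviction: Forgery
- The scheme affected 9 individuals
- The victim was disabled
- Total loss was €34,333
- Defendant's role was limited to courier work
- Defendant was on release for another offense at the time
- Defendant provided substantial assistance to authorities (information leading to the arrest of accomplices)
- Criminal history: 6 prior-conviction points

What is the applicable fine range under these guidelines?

Base offense level for forgery: 6.
A1 applies: 6 + 4 = 10.
A2 applies: 10 + 3 = 13.
A3 applies: 13 − 3 = 10.
A4 applies: 10 − 2 = 8.
A5 applies (level before this adjustment is 8 ≥ 8, so +3): 8 + 3 = 11.
A6 applies (level before this adjustment is 11 < 16, so +1): 11 + 1 = 12.
Final offense level: 12.
Level 12 falls in the 9-15 band.
Fine table: Level 9-15 → €55,000–€75,000.

€55,000–€75,000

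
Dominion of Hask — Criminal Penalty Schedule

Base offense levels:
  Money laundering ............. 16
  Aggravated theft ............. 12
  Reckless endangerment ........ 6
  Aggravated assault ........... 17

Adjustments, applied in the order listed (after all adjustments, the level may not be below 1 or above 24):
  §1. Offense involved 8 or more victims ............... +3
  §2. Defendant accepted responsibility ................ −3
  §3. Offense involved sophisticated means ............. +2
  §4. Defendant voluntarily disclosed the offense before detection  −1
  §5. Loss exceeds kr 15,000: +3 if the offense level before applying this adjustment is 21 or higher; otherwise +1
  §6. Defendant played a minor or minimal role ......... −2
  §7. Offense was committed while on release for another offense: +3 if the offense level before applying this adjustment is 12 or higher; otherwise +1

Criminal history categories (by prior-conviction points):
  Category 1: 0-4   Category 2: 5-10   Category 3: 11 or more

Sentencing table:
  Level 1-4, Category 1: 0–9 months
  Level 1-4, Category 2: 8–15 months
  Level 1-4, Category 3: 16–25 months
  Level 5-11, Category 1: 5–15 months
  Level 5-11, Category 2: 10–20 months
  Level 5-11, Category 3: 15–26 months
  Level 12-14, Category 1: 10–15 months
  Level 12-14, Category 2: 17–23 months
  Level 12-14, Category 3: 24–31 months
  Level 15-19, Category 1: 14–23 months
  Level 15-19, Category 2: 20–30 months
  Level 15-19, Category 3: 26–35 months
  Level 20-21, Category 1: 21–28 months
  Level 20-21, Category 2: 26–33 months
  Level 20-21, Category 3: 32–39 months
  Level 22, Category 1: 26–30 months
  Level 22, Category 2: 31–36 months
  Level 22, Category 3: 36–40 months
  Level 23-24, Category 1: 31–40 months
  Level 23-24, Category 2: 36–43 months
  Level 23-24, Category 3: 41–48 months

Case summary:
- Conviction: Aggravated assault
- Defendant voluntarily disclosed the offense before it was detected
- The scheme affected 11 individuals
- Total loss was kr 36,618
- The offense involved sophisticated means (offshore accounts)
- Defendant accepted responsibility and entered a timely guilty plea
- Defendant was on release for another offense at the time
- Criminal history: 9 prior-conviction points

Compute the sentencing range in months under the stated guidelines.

Base offense level for aggravated assault: 17.
§1 applies: 17 + 3 = 20.
§2 applies: 20 − 3 = 17.
§3 applies: 17 + 2 = 19.
§4 applies: 19 − 1 = 18.
§5 applies (level before this adjustment is 18 < 21, so +1): 18 + 1 = 19.
§7 applies (level before this adjustment is 19 ≥ 12, so +3): 19 + 3 = 22.
Final offense level: 22.
Criminal history: 9 prior points → Category 2 (5-10).
Level 22 falls in the 22 band.
Grid: Level 22 × Category 2 = 31-36 months.

31-36 months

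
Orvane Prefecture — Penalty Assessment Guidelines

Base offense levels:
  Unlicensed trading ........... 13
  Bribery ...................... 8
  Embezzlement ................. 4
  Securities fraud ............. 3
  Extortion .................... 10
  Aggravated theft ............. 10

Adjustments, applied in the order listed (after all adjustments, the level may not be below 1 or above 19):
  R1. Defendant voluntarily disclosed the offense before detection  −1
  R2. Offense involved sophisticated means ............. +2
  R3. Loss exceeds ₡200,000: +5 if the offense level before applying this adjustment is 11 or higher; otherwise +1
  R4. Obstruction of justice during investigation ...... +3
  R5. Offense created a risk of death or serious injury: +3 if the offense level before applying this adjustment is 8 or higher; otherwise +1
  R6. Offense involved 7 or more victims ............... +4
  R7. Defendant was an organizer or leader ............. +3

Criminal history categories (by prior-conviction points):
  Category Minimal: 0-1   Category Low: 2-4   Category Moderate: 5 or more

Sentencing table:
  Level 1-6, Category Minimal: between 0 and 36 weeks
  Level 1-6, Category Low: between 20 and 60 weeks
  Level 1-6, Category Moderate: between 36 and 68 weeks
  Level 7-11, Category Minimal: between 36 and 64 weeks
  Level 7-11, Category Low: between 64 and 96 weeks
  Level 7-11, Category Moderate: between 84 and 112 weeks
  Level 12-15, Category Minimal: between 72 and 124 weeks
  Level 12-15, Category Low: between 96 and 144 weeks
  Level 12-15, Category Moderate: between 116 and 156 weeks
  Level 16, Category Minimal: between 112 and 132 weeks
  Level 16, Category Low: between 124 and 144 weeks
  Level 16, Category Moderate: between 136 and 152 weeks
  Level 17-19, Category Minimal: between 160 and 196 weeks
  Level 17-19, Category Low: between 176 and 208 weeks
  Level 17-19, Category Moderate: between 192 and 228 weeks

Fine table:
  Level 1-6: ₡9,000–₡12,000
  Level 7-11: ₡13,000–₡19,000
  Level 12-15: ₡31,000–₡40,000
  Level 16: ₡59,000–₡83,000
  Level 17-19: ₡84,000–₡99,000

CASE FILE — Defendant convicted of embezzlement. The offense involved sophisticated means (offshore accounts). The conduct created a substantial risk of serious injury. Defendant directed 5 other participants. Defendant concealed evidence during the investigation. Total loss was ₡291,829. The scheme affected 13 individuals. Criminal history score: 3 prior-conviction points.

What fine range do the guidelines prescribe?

Base offense level for embezzlement: 4.
R1 does not apply.
R2 applies: 4 + 2 = 6.
R3 applies (level before this adjustment is 6 < 11, so +1): 6 + 1 = 7.
R4 applies: 7 + 3 = 10.
R5 applies (level before this adjustment is 10 ≥ 8, so +3): 10 + 3 = 13.
R6 applies: 13 + 4 = 17.
R7 applies: 17 + 3 = 20.
Level 20 exceeds the maximum of 19; capped at 19.
Final offense level: 19.
Level 19 falls in the 17-19 band.
Fine table: Level 17-19 → ₡84,000–₡99,000.

₡84,000–₡99,000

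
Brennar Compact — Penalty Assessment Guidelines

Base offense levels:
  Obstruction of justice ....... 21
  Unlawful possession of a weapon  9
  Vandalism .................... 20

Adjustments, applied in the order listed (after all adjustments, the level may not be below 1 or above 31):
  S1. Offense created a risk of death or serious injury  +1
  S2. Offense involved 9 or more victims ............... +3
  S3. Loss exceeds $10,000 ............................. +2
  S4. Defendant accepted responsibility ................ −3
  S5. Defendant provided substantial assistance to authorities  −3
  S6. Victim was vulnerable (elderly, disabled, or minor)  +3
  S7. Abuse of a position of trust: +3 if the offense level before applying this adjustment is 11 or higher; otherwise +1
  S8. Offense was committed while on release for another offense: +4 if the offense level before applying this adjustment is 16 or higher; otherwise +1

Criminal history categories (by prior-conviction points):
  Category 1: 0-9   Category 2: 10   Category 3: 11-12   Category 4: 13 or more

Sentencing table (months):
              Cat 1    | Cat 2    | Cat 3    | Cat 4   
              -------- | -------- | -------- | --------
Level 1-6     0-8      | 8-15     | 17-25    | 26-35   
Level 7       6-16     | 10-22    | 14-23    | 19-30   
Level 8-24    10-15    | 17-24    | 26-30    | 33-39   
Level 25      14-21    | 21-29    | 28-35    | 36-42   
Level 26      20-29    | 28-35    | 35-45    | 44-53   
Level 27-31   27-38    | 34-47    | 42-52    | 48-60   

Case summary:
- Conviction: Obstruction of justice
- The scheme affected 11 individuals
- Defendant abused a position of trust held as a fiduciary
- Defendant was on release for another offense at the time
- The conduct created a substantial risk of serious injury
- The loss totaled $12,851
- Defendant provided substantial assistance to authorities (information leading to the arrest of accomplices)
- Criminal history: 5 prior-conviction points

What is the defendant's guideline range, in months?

Base offense level for obstruction of justice: 21.
S1 applies: 21 + 1 = 22.
S2 applies: 22 + 3 = 25.
S3 applies: 25 + 2 = 27.
S4 does not apply.
S5 applies: 27 − 3 = 24.
S6 does not apply.
S7 applies (level before this adjustment is 24 ≥ 11, so +3): 24 + 3 = 27.
S8 applies (level before this adjustment is 27 ≥ 16, so +4): 27 + 4 = 31.
Final offense level: 31.
Criminal history: 5 prior points → Category 1 (0-9).
Level 31 falls in the 27-31 band.
Grid: Level 27-31 × Category 1 = 27-38 months.

27-38 months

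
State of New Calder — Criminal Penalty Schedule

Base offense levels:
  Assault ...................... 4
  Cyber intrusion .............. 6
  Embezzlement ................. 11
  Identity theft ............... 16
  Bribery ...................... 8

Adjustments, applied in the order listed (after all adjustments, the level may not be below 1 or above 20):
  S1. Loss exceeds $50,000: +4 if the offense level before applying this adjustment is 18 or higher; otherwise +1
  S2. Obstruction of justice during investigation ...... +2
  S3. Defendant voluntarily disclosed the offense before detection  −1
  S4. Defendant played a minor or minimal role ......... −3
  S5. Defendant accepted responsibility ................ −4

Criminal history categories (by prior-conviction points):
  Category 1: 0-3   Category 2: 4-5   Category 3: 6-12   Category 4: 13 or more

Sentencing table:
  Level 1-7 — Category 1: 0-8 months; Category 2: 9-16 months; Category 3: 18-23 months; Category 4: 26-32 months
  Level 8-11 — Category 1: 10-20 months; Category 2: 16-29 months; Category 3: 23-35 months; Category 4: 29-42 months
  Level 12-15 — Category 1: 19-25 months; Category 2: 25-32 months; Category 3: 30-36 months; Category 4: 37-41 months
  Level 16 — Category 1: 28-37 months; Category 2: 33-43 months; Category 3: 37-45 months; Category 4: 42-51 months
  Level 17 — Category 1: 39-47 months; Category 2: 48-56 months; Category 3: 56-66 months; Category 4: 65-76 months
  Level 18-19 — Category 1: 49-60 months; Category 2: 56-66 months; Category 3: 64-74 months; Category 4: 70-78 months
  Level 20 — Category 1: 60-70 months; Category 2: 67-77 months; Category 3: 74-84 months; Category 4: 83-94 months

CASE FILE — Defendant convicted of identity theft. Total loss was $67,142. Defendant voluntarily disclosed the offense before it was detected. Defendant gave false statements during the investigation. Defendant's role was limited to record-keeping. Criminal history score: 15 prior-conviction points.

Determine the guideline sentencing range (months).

Base offense level for identity theft: 16.
S1 applies (level before this adjustment is 16 < 18, so +1): 16 + 1 = 17.
S2 applies: 17 + 2 = 19.
S3 applies: 19 − 1 = 18.
S4 applies: 18 − 3 = 15.
S5 does not apply.
Final offense level: 15.
Criminal history: 15 prior points → Category 4 (13+).
Level 15 falls in the 12-15 band.
Grid: Level 12-15 × Category 4 = 37-41 months.

37-41 months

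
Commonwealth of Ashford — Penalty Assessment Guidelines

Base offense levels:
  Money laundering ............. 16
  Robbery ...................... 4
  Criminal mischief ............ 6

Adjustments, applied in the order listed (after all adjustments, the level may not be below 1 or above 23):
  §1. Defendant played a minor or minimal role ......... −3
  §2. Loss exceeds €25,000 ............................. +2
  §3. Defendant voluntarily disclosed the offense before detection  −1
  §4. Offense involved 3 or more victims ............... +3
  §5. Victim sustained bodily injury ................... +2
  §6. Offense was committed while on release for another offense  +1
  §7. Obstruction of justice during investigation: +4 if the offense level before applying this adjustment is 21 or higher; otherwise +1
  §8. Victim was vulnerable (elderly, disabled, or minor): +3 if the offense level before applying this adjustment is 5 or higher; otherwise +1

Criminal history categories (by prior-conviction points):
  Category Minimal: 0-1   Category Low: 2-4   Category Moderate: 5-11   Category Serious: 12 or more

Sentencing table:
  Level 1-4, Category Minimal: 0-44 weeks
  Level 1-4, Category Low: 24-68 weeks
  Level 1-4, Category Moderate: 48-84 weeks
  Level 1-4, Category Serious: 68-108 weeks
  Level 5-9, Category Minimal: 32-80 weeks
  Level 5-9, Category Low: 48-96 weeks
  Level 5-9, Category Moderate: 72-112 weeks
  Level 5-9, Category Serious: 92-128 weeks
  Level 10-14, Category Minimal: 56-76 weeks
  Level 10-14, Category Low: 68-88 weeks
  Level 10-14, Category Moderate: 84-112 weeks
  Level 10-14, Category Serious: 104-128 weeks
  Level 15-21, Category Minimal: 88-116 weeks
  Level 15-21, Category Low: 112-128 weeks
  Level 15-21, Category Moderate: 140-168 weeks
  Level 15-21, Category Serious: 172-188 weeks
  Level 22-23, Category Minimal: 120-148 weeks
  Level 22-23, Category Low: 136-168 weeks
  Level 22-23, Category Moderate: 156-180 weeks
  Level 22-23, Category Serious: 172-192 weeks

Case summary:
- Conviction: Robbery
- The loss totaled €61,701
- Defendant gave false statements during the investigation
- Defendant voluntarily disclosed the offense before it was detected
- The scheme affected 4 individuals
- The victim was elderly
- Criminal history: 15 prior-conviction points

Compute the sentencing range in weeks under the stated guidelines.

Base offense level for robbery: 4.
§1 does not apply.
§2 applies: 4 + 2 = 6.
§3 applies: 6 − 1 = 5.
§4 applies: 5 + 3 = 8.
§5 does not apply.
§6 does not apply.
§7 applies (level before this adjustment is 8 < 21, so +1): 8 + 1 = 9.
§8 applies (level before this adjustment is 9 ≥ 5, so +3): 9 + 3 = 12.
Final offense level: 12.
Criminal history: 15 prior points → Category Serious (12+).
Level 12 falls in the 10-14 band.
Grid: Level 10-14 × Category Serious = 104-128 weeks.

104-128 weeks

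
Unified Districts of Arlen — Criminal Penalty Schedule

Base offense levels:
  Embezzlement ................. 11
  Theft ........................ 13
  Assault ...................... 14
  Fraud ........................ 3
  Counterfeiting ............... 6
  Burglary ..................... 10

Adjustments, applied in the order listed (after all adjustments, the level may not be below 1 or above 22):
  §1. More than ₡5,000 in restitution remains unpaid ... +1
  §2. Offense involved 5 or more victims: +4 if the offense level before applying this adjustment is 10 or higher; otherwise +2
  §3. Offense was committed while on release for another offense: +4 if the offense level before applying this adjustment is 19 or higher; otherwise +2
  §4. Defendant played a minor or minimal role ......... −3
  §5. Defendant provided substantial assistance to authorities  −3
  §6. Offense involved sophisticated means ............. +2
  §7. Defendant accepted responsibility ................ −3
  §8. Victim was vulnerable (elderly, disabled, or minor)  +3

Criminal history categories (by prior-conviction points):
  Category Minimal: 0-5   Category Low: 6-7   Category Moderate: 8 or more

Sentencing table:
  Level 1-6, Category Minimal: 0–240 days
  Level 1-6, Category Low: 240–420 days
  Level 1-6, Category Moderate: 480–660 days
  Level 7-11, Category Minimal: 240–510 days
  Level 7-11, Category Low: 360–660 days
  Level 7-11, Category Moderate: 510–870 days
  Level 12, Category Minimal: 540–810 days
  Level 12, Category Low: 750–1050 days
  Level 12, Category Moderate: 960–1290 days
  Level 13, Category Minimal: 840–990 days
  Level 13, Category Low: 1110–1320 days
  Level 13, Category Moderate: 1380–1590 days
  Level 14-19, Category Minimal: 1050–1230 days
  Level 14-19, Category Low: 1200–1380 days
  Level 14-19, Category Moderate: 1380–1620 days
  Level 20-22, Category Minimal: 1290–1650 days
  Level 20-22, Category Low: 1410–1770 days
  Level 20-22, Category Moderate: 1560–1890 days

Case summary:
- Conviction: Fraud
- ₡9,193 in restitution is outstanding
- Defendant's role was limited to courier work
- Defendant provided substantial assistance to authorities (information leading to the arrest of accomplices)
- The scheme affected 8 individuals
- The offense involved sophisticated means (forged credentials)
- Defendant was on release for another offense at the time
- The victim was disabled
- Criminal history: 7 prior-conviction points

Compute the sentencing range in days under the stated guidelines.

Base offense level for fraud: 3.
§1 applies: 3 + 1 = 4.
§2 applies (level before this adjustment is 4 < 10, so +2): 4 + 2 = 6.
§3 applies (level before this adjustment is 6 < 19, so +2): 6 + 2 = 8.
§4 applies: 8 − 3 = 5.
§5 applies: 5 − 3 = 2.
§6 applies: 2 + 2 = 4.
§8 applies: 4 + 3 = 7.
Final offense level: 7.
Criminal history: 7 prior points → Category Low (6-7).
Level 7 falls in the 7-11 band.
Grid: Level 7-11 × Category Low = 360-660 days.

360-660 days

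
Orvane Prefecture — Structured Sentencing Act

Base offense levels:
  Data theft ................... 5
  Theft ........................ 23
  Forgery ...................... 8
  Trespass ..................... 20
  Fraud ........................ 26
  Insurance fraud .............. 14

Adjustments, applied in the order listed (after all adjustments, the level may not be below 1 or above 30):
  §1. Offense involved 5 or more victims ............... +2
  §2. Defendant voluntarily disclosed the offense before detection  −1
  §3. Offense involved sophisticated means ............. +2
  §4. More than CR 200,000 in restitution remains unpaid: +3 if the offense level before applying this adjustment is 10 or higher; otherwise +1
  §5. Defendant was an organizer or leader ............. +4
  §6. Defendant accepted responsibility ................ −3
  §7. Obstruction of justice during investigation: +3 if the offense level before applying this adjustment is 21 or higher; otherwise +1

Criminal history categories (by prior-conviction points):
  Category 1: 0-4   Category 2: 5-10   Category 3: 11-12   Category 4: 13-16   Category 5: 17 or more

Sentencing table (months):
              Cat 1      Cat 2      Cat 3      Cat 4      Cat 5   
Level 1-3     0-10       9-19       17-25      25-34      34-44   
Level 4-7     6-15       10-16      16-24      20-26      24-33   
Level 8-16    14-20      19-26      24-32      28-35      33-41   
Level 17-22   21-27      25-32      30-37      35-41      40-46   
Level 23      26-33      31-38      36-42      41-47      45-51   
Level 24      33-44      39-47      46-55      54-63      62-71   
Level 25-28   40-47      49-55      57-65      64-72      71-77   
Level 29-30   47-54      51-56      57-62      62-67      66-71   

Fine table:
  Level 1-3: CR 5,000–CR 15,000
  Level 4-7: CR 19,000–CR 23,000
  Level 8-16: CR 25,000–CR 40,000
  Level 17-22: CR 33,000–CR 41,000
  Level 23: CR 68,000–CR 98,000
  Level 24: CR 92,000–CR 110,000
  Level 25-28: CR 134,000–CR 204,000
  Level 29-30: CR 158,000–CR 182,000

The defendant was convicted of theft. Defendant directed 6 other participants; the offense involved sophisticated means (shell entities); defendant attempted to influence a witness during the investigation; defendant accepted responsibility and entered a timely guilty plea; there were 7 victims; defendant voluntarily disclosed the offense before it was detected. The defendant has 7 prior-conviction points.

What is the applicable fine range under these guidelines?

Base offense level for theft: 23.
§1 applies: 23 + 2 = 25.
§2 applies: 25 − 1 = 24.
§3 applies: 24 + 2 = 26.
§4 does not apply.
§5 applies: 26 + 4 = 30.
§6 applies: 30 − 3 = 27.
§7 applies (level before this adjustment is 27 ≥ 21, so +3): 27 + 3 = 30.
Final offense level: 30.
Level 30 falls in the 29-30 band.
Fine table: Level 29-30 → CR 158,000–CR 182,000.

CR 158,000–CR 182,000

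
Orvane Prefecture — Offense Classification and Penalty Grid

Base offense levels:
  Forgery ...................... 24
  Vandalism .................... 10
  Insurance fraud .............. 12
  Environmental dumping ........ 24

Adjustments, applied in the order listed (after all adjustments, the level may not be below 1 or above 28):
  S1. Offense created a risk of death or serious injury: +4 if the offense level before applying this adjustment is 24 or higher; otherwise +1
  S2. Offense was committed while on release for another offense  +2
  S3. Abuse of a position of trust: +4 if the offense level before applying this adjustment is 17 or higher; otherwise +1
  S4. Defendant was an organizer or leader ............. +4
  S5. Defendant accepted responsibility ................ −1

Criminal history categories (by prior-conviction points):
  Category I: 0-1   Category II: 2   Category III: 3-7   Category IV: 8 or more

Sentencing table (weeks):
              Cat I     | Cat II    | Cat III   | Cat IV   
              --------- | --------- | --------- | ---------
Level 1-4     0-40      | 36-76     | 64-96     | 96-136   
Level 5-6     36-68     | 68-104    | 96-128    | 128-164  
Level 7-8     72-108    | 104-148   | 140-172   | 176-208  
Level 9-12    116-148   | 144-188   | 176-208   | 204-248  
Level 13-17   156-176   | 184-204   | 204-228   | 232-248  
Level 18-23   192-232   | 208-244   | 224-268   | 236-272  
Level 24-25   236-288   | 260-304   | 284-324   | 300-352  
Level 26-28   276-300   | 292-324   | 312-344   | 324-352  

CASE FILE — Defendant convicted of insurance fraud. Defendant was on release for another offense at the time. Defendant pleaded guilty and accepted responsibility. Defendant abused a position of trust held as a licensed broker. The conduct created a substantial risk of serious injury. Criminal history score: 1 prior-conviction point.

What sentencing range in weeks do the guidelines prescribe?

156-176 weeks

Base offense level for insurance fraud: 12.
S1 applies (level before this adjustment is 12 < 24, so +1): 12 + 1 = 13.
S2 applies: 13 + 2 = 15.
S3 applies (level before this adjustment is 15 < 17, so +1): 15 + 1 = 16.
S5 applies: 16 − 1 = 15.
Final offense level: 15.
Criminal history: 1 prior point → Category I (0-1).
Level 15 falls in the 13-17 band.
Grid: Level 13-17 × Category I = 156-176 weeks.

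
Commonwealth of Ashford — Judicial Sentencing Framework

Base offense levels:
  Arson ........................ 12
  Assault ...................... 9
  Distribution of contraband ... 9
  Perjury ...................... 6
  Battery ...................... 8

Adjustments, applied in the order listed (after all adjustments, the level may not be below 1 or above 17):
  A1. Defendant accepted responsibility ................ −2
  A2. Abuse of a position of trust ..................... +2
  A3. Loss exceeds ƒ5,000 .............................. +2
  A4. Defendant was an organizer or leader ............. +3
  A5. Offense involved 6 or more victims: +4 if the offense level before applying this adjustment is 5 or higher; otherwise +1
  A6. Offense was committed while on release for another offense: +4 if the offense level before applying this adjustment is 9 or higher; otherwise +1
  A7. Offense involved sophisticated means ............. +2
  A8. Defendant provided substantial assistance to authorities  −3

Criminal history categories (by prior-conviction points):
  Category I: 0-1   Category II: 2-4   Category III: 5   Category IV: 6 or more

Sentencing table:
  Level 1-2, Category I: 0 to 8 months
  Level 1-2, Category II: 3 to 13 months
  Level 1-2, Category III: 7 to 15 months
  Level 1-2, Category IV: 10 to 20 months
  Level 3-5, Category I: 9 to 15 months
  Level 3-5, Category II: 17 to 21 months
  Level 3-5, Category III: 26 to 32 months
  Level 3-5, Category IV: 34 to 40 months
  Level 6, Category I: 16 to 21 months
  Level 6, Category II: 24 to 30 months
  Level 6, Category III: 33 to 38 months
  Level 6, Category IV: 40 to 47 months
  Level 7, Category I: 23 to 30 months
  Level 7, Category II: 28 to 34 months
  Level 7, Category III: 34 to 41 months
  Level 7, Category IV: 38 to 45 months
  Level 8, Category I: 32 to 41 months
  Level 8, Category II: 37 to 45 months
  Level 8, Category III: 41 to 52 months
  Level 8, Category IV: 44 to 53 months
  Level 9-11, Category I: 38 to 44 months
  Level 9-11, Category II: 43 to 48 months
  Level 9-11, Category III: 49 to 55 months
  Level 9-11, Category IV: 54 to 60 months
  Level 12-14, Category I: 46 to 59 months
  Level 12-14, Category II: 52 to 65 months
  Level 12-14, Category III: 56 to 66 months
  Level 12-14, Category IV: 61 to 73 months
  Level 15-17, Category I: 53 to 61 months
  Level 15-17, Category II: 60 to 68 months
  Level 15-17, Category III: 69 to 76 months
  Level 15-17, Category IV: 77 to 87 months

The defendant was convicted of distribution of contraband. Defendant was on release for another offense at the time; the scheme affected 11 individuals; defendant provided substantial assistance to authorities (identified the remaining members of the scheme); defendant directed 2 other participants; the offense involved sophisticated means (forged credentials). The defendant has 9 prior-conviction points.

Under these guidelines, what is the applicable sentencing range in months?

77-87 months

Base offense level for distribution of contraband: 9.
A1 does not apply.
A4 applies: 9 + 3 = 12.
A5 applies (level before this adjustment is 12 ≥ 5, so +4): 12 + 4 = 16.
A6 applies (level before this adjustment is 16 ≥ 9, so +4): 16 + 4 = 20.
A7 applies: 20 + 2 = 22.
A8 applies: 22 − 3 = 19.
Level 19 exceeds the maximum of 17; capped at 17.
Final offense level: 17.
Criminal history: 9 prior points → Category IV (6+).
Level 17 falls in the 15-17 band.
Grid: Level 15-17 × Category IV = 77-87 months.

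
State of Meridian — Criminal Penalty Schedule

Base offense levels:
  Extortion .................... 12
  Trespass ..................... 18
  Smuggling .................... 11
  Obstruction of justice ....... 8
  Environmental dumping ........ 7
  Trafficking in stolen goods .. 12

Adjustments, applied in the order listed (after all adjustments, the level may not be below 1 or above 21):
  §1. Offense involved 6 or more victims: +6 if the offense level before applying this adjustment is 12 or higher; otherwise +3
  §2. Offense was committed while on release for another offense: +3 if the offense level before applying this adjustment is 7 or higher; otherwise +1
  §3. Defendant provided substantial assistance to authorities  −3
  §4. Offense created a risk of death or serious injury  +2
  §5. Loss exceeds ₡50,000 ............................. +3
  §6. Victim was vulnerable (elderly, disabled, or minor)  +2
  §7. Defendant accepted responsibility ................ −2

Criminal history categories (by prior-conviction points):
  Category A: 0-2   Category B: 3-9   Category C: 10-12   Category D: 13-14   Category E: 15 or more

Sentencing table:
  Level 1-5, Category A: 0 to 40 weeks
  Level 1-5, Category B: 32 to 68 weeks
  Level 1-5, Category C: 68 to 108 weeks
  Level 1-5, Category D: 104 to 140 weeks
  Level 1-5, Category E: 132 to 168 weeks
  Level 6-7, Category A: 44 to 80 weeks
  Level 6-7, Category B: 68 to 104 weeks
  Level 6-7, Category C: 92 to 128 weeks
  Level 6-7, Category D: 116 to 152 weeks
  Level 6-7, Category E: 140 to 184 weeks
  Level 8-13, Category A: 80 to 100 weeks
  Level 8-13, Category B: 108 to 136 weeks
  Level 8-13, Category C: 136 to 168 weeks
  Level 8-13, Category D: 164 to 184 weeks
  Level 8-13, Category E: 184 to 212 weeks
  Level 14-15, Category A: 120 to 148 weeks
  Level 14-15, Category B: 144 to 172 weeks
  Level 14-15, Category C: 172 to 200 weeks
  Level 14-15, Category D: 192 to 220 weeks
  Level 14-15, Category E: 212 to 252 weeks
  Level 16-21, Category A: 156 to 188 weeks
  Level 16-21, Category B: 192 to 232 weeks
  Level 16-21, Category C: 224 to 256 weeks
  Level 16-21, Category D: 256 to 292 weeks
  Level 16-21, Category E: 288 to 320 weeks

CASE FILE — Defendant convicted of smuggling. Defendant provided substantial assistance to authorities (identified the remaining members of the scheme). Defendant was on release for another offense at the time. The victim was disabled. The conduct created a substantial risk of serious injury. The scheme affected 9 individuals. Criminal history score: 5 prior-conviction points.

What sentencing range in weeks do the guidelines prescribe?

192-232 weeks

Base offense level for smuggling: 11.
§1 applies (level before this adjustment is 11 < 12, so +3): 11 + 3 = 14.
§2 applies (level before this adjustment is 14 ≥ 7, so +3): 14 + 3 = 17.
§3 applies: 17 − 3 = 14.
§4 applies: 14 + 2 = 16.
§5 does not apply.
§6 applies: 16 + 2 = 18.
Final offense level: 18.
Criminal history: 5 prior points → Category B (3-9).
Level 18 falls in the 16-21 band.
Grid: Level 16-21 × Category B = 192-232 weeks.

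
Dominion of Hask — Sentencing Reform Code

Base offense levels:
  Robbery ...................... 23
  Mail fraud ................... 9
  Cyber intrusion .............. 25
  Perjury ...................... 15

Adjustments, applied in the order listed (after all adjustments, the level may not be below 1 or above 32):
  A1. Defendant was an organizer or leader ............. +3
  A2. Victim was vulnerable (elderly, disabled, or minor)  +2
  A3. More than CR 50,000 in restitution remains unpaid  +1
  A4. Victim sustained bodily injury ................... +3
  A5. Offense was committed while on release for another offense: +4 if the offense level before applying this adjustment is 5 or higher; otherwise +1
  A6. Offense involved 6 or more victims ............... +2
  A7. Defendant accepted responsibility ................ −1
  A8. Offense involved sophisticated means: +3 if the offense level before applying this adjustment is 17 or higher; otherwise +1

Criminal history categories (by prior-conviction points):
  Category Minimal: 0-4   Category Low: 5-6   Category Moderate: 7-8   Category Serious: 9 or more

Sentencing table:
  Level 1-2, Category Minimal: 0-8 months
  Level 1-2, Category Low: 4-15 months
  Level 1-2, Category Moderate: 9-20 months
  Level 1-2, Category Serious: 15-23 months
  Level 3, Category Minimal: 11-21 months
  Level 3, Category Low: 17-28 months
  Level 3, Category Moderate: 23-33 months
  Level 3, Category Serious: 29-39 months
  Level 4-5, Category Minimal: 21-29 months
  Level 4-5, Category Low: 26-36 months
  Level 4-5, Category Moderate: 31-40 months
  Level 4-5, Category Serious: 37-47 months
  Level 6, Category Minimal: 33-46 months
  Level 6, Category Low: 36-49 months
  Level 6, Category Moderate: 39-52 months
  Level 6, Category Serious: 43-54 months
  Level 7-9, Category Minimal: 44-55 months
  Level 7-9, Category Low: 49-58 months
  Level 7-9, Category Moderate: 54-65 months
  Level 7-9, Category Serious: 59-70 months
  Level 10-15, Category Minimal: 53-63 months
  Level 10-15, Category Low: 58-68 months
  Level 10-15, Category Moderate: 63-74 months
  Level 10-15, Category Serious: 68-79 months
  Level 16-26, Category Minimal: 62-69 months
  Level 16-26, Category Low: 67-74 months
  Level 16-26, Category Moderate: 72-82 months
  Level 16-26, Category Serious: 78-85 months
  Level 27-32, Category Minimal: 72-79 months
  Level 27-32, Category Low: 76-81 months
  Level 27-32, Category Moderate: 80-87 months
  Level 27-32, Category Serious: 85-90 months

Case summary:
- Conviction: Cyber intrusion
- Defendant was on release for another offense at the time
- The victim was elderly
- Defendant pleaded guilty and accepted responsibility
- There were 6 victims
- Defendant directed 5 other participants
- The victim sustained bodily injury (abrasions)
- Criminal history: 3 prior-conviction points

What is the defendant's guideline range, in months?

72-79 months

Base offense level for cyber intrusion: 25.
A1 applies: 25 + 3 = 28.
A2 applies: 28 + 2 = 30.
A4 applies: 30 + 3 = 33.
A5 applies (level before this adjustment is 33 ≥ 5, so +4): 33 + 4 = 37.
A6 applies: 37 + 2 = 39.
A7 applies: 39 − 1 = 38.
A8 does not apply.
Level 38 exceeds the maximum of 32; capped at 32.
Final offense level: 32.
Criminal history: 3 prior points → Category Minimal (0-4).
Level 32 falls in the 27-32 band.
Grid: Level 27-32 × Category Minimal = 72-79 months.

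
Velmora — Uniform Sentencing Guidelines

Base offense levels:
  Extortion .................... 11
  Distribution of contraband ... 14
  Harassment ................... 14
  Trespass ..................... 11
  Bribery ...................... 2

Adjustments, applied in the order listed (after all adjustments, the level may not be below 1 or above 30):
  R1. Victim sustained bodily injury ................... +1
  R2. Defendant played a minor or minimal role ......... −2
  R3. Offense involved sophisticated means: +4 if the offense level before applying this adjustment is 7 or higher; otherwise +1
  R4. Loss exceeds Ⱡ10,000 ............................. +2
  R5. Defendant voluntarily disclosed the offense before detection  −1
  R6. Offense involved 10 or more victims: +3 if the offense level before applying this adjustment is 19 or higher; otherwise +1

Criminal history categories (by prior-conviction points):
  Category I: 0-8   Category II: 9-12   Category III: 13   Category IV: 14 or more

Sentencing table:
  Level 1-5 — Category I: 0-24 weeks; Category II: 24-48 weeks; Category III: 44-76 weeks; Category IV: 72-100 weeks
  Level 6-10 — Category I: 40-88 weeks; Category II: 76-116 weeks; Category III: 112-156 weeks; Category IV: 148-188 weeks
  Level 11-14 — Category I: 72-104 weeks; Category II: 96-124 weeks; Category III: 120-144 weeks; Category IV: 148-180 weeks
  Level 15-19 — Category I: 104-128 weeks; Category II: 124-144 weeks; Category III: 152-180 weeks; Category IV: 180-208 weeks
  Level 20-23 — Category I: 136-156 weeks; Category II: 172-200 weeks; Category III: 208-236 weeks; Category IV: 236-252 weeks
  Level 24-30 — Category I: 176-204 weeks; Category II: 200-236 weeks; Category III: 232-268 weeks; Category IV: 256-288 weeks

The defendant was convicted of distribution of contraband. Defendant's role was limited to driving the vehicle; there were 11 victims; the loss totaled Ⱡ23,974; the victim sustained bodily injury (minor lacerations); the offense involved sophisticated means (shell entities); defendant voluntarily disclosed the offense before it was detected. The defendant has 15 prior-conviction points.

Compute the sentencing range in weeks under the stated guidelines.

180-208 weeks

Base offense level for distribution of contraband: 14.
R1 applies: 14 + 1 = 15.
R2 applies: 15 − 2 = 13.
R3 applies (level before this adjustment is 13 ≥ 7, so +4): 13 + 4 = 17.
R4 applies: 17 + 2 = 19.
R5 applies: 19 − 1 = 18.
R6 applies (level before this adjustment is 18 < 19, so +1): 18 + 1 = 19.
Final offense level: 19.
Criminal history: 15 prior points → Category IV (14+).
Level 19 falls in the 15-19 band.
Grid: Level 15-19 × Category IV = 180-208 weeks.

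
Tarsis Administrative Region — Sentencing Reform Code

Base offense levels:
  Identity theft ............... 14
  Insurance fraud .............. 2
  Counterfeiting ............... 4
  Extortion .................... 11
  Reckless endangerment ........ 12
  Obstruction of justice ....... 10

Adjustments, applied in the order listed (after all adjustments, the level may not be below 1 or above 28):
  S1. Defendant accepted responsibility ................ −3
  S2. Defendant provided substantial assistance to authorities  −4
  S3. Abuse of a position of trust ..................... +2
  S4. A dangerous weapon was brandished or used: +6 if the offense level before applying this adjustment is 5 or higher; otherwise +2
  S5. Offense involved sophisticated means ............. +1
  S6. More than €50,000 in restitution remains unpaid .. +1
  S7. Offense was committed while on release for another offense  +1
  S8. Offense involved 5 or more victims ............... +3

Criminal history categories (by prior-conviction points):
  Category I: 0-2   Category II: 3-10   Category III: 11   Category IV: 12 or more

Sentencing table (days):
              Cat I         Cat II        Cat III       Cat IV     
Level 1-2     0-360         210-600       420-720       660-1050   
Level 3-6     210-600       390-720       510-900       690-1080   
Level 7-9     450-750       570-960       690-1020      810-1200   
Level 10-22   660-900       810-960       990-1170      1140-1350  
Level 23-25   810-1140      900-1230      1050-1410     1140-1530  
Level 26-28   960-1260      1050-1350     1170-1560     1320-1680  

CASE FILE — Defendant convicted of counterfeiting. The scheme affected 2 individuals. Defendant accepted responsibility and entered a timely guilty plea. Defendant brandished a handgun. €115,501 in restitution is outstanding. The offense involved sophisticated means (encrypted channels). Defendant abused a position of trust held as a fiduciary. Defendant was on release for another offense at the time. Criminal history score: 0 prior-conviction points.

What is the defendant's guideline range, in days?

Base offense level for counterfeiting: 4.
S1 applies: 4 − 3 = 1.
S3 applies: 1 + 2 = 3.
S4 applies (level before this adjustment is 3 < 5, so +2): 3 + 2 = 5.
S5 applies: 5 + 1 = 6.
S6 applies: 6 + 1 = 7.
S7 applies: 7 + 1 = 8.
S8 does not apply.
Final offense level: 8.
Criminal history: 0 prior points → Category I (0-2).
Level 8 falls in the 7-9 band.
Grid: Level 7-9 × Category I = 450-750 days.

450-750 days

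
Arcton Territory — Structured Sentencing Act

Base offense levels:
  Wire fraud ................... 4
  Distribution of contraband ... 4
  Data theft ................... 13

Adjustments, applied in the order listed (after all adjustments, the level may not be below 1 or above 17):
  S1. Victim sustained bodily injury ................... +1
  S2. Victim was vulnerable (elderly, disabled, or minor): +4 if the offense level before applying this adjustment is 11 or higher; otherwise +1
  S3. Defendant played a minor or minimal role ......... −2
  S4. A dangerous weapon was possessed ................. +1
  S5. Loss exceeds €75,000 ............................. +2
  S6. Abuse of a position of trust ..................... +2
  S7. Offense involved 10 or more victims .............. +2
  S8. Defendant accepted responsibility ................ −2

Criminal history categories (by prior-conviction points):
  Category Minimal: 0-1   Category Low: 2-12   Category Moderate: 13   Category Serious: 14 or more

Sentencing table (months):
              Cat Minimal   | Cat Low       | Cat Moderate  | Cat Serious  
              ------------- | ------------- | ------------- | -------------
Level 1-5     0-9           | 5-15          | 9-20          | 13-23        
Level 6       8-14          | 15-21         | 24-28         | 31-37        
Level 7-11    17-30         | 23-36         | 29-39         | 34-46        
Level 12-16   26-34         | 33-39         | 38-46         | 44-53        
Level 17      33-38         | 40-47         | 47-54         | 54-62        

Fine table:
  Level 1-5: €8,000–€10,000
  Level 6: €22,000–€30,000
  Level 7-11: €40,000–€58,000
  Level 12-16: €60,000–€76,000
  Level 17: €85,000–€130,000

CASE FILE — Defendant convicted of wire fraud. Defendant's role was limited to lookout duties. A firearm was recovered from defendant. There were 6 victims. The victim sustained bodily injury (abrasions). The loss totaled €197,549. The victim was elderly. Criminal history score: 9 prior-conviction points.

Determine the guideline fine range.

€40,000–€58,000

Base offense level for wire fraud: 4.
S1 applies: 4 + 1 = 5.
S2 applies (level before this adjustment is 5 < 11, so +1): 5 + 1 = 6.
S3 applies: 6 − 2 = 4.
S4 applies: 4 + 1 = 5.
S5 applies: 5 + 2 = 7.
Final offense level: 7.
Level 7 falls in the 7-11 band.
Fine table: Level 7-11 → €40,000–€58,000.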